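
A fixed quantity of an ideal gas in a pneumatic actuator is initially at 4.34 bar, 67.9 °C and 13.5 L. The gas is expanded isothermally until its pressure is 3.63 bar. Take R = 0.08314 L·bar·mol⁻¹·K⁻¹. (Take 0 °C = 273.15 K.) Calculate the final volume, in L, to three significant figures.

V₂ ≈ 16.1 L

Convert: T₁ = 341.0 K.
Isothermal, so P V is constant: T₂ = T₁; V₂ = V₁·(P₁/P₂) = 16.14 L.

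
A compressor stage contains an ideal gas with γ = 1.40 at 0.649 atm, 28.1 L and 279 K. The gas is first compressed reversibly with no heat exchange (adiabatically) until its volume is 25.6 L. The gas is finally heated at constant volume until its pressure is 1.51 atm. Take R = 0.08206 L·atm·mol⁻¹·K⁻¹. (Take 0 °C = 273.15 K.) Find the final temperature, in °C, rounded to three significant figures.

T₃ ≈ 318 °C

Adiabatic (γ = 1.40), T V^(γ−1) and P V^γ constant: T₂ = T₁·(V₁/V₂)^(γ−1) = 289.6 K; P₂ = P₁·(V₁/V₂)^γ = 0.7394 atm.
V constant ⇒ P ∝ T: V₃ = V₂; T₃ = T₂·(P₃/P₂) = 591.4 K.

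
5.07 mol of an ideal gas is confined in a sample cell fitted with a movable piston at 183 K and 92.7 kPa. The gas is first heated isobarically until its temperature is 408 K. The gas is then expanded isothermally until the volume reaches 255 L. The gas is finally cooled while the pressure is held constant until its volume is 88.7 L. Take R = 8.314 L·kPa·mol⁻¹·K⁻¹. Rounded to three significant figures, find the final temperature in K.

From PV = nRT: V₁ = nRT₁/P₁ = 83.21 L.
P constant ⇒ V ∝ T: P₂ = P₁; V₂ = V₁·(T₂/T₁) = 185.5 L.
Isothermal, so P V is constant: T₃ = T₂; P₃ = P₂·(V₂/V₃) = 67.44 kPa.
P constant ⇒ V ∝ T: P₄ = P₃; T₄ = T₃·(V₄/V₃) = 141.9 K.

T₄ ≈ 142 K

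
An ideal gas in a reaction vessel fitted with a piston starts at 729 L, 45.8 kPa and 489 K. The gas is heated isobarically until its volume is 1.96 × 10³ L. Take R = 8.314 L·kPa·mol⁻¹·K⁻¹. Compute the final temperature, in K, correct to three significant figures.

T₂ ≈ 1.31e+03 K

P constant ⇒ V ∝ T: P₂ = P₁; T₂ = T₁·(V₂/V₁) = 1315 K.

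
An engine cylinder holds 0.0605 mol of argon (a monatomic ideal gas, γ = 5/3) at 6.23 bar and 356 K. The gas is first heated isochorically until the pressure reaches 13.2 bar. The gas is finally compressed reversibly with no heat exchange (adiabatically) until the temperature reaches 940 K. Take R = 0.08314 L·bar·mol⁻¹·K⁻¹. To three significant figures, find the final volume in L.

V₃ ≈ 0.207 L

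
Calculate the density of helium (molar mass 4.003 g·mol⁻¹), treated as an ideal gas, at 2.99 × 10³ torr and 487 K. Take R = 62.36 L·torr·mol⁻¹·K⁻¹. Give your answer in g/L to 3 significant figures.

ρ ≈ 0.394 g/L

ρ = PM/(RT) = (2.99e+03 × 4.003) / (62.36 × 487.0)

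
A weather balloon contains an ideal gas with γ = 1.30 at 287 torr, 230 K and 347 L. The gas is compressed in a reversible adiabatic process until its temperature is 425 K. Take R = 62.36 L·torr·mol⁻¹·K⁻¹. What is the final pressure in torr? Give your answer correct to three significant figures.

P₂ ≈ 4.11e+03 torr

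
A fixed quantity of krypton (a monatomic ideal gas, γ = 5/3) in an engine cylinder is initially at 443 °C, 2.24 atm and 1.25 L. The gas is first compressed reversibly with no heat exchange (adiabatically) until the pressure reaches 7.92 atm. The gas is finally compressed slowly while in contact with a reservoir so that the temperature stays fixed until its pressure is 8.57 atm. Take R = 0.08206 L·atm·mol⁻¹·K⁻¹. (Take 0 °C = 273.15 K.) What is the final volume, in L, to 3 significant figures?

V₃ ≈ 0.541 L

Convert: T₁ = 716.1 K.
Reversible adiabatic, γ = 5/3: T₂ = T₁·(P₂/P₁)^((γ−1)/γ) = 1187 K; V₂ = V₁·(P₁/P₂)^(1/γ) = 0.5859 L.
T constant ⇒ Boyle's law P V = const: T₃ = T₂; V₃ = V₂·(P₂/P₃) = 0.5415 L.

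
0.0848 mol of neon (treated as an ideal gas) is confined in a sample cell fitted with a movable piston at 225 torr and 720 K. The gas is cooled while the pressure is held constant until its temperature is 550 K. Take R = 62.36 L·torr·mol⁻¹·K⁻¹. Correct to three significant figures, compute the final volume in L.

V₂ ≈ 12.9 L

From PV = nRT: V₁ = nRT₁/P₁ = 16.92 L.
P constant ⇒ V ∝ T: P₂ = P₁; V₂ = V₁·(T₂/T₁) = 12.93 L.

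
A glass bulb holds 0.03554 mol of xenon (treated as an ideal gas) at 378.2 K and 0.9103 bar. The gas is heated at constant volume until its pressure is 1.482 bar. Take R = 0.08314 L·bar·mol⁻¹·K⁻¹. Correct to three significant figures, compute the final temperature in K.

T₂ ≈ 616 K

From PV = nRT: V₁ = nRT₁/P₁ = 1.228 L.
V constant ⇒ P ∝ T: V₂ = V₁; T₂ = T₁·(P₂/P₁) = 615.7 K.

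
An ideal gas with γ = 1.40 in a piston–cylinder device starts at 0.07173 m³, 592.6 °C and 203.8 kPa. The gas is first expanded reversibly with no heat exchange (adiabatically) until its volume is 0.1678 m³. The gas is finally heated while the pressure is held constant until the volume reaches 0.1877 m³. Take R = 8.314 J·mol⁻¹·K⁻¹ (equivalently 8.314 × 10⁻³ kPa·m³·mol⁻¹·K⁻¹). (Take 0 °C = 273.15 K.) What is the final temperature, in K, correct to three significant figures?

Convert: T₁ = 865.8 K.
Adiabatic (γ = 1.40), T V^(γ−1) and P V^γ constant: T₂ = T₁·(V₁/V₂)^(γ−1) = 616.2 K; P₂ = P₁·(V₁/V₂)^γ = 62.01 kPa.
P constant ⇒ V ∝ T: P₃ = P₂; T₃ = T₂·(V₃/V₂) = 689.3 K.

T₃ ≈ 689 K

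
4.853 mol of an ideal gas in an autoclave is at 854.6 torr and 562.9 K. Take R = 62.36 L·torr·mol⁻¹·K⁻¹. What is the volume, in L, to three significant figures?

V ≈ 199 L

PV = nRT ⇒ V = nRT/P = (4.853 × 62.36 × 562.9) / 854.6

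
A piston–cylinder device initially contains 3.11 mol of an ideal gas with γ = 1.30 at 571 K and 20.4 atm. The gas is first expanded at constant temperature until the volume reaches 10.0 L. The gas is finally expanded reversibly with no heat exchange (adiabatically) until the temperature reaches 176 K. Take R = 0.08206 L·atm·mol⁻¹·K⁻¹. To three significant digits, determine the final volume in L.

V₃ ≈ 506 L

From PV = nRT: V₁ = nRT₁/P₁ = 7.143 L.
T constant ⇒ Boyle's law P V = const: T₂ = T₁; P₂ = P₁·(V₁/V₂) = 14.57 atm.
Adiabatic (γ = 1.30), T V^(γ−1) and P V^γ constant: P₃ = P₂·(T₃/T₂)^(γ/(γ−1)) = 0.08885 atm; V₃ = V₂·(T₂/T₃)^(1/(γ−1)) = 505.5 L.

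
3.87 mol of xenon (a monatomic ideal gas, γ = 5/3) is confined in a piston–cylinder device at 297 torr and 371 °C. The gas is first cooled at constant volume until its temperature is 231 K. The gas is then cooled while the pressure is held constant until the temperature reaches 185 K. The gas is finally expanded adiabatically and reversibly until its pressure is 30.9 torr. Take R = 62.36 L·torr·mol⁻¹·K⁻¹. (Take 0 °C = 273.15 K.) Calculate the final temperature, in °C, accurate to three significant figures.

T₄ ≈ -160 °C

Convert: T₁ = 644.1 K.
From PV = nRT: V₁ = nRT₁/P₁ = 523.4 L.
V constant ⇒ P ∝ T: V₂ = V₁; P₂ = P₁·(T₂/T₁) = 106.5 torr.
Isobaric, so V/T is constant: P₃ = P₂; V₃ = V₂·(T₃/T₂) = 419.2 L.
Reversible adiabatic, γ = 5/3: T₄ = T₃·(P₄/P₃)^((γ−1)/γ) = 112.8 K; V₄ = V₃·(P₃/P₄)^(1/γ) = 880.8 L.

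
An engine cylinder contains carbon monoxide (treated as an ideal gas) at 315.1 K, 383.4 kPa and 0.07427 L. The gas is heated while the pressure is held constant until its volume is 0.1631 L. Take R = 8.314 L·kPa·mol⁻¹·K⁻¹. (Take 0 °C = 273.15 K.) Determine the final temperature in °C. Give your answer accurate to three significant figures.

T₂ ≈ 419 °C

Isobaric, so V/T is constant: P₂ = P₁; T₂ = T₁·(V₂/V₁) = 692.0 K.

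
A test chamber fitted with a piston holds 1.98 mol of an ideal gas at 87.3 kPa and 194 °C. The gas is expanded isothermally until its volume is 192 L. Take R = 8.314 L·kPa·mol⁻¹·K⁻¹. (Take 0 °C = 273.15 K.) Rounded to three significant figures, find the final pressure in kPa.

P₂ ≈ 40.1 kPa

Convert: T₁ = 467.1 K.
From PV = nRT: V₁ = nRT₁/P₁ = 88.09 L.
T constant ⇒ Boyle's law P V = const: T₂ = T₁; P₂ = P₁·(V₁/V₂) = 40.05 kPa.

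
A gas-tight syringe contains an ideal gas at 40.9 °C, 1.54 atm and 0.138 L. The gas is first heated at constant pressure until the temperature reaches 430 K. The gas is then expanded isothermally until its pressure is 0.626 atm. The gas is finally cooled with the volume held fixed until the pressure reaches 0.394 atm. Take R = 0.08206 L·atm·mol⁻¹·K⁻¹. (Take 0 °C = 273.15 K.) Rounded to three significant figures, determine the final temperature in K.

Convert: T₁ = 314.0 K.
Isobaric, so V/T is constant: P₂ = P₁; V₂ = V₁·(T₂/T₁) = 0.1890 L.
Isothermal, so P V is constant: T₃ = T₂; V₃ = V₂·(P₂/P₃) = 0.4648 L.
Isochoric, so P/T is constant: V₄ = V₃; T₄ = T₃·(P₄/P₃) = 270.6 K.

T₄ ≈ 271 K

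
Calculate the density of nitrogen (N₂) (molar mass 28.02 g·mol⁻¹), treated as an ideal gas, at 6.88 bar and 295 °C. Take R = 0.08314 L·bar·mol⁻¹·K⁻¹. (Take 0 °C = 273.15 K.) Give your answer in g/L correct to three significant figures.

ρ = PM/(RT) = (6.88 × 28.02) / (0.08314 × 568.1)

ρ ≈ 4.08 g/L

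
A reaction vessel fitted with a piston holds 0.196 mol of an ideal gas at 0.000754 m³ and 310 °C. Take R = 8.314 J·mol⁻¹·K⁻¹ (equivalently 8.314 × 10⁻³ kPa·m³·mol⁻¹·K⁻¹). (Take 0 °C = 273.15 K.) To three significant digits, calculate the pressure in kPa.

Convert: T = 583.15 K.
PV = nRT ⇒ P = nRT/V = (0.196 × 8.314 × 10⁻³ × 583.15) / 0.000754

P ≈ 1.26e+03 kPa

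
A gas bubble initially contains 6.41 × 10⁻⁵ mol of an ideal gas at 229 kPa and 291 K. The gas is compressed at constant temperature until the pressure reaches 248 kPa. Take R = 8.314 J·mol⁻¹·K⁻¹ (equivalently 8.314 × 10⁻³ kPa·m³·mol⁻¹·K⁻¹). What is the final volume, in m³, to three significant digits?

V₂ ≈ 6.25e-07 m³

From PV = nRT: V₁ = nRT₁/P₁ = 6.772e-07 m³.
Isothermal, so P V is constant: T₂ = T₁; V₂ = V₁·(P₁/P₂) = 6.253e-07 m³.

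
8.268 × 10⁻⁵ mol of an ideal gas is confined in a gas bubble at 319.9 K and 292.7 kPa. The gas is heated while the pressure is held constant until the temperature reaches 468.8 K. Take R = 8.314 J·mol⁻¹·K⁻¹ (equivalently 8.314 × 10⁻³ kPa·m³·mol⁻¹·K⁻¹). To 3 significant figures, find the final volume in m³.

From PV = nRT: V₁ = nRT₁/P₁ = 7.513e-07 m³.
P constant ⇒ V ∝ T: P₂ = P₁; V₂ = V₁·(T₂/T₁) = 1.101e-06 m³.

V₂ ≈ 1.10e-06 m³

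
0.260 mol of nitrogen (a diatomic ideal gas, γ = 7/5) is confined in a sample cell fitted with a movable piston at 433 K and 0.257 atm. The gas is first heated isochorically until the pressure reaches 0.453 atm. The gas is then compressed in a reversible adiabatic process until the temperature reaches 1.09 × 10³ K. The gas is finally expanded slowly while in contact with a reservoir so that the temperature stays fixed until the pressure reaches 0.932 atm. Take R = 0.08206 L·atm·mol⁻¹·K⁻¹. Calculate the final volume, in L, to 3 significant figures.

V₄ ≈ 25.0 L

From PV = nRT: V₁ = nRT₁/P₁ = 35.95 L.
Isochoric, so P/T is constant: V₂ = V₁; T₂ = T₁·(P₂/P₁) = 763.2 K.
Reversible adiabatic, γ = 7/5: P₃ = P₂·(T₃/T₂)^(γ/(γ−1)) = 1.577 atm; V₃ = V₂·(T₂/T₃)^(1/(γ−1)) = 14.75 L.
Isothermal, so P V is constant: T₄ = T₃; V₄ = V₃·(P₃/P₄) = 24.95 L.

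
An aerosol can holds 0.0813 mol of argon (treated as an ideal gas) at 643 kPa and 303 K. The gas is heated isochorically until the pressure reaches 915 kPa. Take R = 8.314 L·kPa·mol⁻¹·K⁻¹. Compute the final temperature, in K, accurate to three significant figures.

From PV = nRT: V₁ = nRT₁/P₁ = 0.3185 L.
V constant ⇒ P ∝ T: V₂ = V₁; T₂ = T₁·(P₂/P₁) = 431.2 K.

T₂ ≈ 431 K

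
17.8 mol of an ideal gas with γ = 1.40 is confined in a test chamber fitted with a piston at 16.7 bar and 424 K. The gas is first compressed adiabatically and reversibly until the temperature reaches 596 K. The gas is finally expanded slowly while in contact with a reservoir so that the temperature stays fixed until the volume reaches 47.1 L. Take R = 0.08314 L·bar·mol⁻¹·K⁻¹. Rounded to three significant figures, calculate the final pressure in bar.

P₃ ≈ 18.7 bar

From PV = nRT: V₁ = nRT₁/P₁ = 37.57 L.
Adiabatic (γ = 1.40), T V^(γ−1) and P V^γ constant: P₂ = P₁·(T₂/T₁)^(γ/(γ−1)) = 54.99 bar; V₂ = V₁·(T₁/T₂)^(1/(γ−1)) = 16.04 L.
Isothermal, so P V is constant: T₃ = T₂; P₃ = P₂·(V₂/V₃) = 18.73 bar.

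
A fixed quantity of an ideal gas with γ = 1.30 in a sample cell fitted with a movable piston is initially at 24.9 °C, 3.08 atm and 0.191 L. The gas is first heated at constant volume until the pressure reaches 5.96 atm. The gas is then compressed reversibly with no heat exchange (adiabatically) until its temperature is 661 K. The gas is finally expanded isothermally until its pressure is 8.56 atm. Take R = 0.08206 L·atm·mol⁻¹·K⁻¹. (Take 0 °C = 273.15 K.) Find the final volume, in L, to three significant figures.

Convert: T₁ = 298.0 K.
Isochoric, so P/T is constant: V₂ = V₁; T₂ = T₁·(P₂/P₁) = 576.7 K.
Reversible adiabatic, γ = 1.30: P₃ = P₂·(T₃/T₂)^(γ/(γ−1)) = 10.76 atm; V₃ = V₂·(T₂/T₃)^(1/(γ−1)) = 0.1212 L.
T constant ⇒ Boyle's law P V = const: T₄ = T₃; V₄ = V₃·(P₃/P₄) = 0.1524 L.

V₄ ≈ 0.152 L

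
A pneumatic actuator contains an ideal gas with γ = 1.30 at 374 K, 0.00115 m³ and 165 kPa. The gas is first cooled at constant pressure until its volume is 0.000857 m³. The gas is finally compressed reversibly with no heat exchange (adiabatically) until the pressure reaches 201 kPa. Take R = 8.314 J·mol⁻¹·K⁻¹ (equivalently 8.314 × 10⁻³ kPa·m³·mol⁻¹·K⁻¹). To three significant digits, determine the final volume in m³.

V₃ ≈ 0.000736 m³

P constant ⇒ V ∝ T: P₂ = P₁; T₂ = T₁·(V₂/V₁) = 278.7 K.
Reversible adiabatic, γ = 1.30: T₃ = T₂·(P₃/P₂)^((γ−1)/γ) = 291.7 K; V₃ = V₂·(P₂/P₃)^(1/γ) = 0.0007363 m³.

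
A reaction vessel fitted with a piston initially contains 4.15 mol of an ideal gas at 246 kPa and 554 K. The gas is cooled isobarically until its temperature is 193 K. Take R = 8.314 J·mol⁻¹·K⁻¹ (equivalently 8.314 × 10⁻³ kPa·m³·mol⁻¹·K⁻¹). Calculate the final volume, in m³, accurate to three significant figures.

From PV = nRT: V₁ = nRT₁/P₁ = 0.07770 m³.
Isobaric, so V/T is constant: P₂ = P₁; V₂ = V₁·(T₂/T₁) = 0.02707 m³.

V₂ ≈ 0.0271 m³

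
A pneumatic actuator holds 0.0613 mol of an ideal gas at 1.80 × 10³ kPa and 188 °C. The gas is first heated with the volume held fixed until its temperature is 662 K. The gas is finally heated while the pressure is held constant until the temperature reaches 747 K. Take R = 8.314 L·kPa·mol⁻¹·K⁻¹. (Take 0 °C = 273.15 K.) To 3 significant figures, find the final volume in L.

V₃ ≈ 0.147 L

Convert: T₁ = 461.1 K.
From PV = nRT: V₁ = nRT₁/P₁ = 0.1306 L.
V constant ⇒ P ∝ T: V₂ = V₁; P₂ = P₁·(T₂/T₁) = 2584 kPa.
P constant ⇒ V ∝ T: P₃ = P₂; V₃ = V₂·(T₃/T₂) = 0.1473 L.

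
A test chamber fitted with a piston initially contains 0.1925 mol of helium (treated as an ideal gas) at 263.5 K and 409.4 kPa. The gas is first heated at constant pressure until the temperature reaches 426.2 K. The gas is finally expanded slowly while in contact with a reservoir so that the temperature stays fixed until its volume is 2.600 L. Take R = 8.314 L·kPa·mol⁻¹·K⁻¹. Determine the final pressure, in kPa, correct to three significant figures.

P₃ ≈ 262 kPa

From PV = nRT: V₁ = nRT₁/P₁ = 1.030 L.
P constant ⇒ V ∝ T: P₂ = P₁; V₂ = V₁·(T₂/T₁) = 1.666 L.
Isothermal, so P V is constant: T₃ = T₂; P₃ = P₂·(V₂/V₃) = 262.3 kPa.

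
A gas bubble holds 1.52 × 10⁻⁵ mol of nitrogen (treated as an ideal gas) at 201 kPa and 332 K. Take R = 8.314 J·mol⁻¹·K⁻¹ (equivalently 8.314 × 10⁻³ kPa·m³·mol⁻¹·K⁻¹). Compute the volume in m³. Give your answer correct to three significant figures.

PV = nRT ⇒ V = nRT/P = (1.52e-05 × 8.314 × 10⁻³ × 332) / 201

V ≈ 2.09e-07 m³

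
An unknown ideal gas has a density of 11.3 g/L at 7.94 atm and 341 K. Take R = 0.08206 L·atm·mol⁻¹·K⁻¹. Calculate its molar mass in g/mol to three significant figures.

M ≈ 39.8 g/mol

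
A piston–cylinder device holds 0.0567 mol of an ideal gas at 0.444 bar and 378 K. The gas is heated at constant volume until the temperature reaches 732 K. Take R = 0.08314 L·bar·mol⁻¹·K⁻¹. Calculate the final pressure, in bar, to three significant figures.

P₂ ≈ 0.860 bar

From PV = nRT: V₁ = nRT₁/P₁ = 4.013 L.
Isochoric, so P/T is constant: V₂ = V₁; P₂ = P₁·(T₂/T₁) = 0.8598 bar.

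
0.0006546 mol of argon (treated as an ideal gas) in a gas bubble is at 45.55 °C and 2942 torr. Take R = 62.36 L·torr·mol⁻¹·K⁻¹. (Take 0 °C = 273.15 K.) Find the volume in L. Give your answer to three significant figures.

V ≈ 0.00442 L

Convert: T = 318.70 K.
PV = nRT ⇒ V = nRT/P = (0.0006546 × 62.36 × 318.70) / 2942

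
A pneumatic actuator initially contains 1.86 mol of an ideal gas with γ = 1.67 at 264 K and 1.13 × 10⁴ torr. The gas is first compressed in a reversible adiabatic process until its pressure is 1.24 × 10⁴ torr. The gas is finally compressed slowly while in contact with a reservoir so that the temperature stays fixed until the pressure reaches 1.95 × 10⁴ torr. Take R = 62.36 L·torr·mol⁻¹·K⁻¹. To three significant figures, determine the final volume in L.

V₃ ≈ 1.63 L

From PV = nRT: V₁ = nRT₁/P₁ = 2.710 L.
Reversible adiabatic, γ = 1.67: T₂ = T₁·(P₂/P₁)^((γ−1)/γ) = 274.0 K; V₂ = V₁·(P₁/P₂)^(1/γ) = 2.563 L.
T constant ⇒ Boyle's law P V = const: T₃ = T₂; V₃ = V₂·(P₂/P₃) = 1.630 L.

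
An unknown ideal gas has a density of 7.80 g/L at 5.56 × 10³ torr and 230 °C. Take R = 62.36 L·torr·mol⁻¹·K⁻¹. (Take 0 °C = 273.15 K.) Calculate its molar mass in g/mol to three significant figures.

M ≈ 44.0 g/mol

ρ = PM/(RT) ⇒ M = ρRT/P = (7.80 × 62.36 × 503.1) / 5.56e+03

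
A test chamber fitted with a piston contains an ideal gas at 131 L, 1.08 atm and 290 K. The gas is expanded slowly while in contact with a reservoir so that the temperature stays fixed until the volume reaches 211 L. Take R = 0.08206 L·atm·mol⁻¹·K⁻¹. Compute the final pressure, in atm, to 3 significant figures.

Isothermal, so P V is constant: T₂ = T₁; P₂ = P₁·(V₁/V₂) = 0.6705 atm.

P₂ ≈ 0.671 atm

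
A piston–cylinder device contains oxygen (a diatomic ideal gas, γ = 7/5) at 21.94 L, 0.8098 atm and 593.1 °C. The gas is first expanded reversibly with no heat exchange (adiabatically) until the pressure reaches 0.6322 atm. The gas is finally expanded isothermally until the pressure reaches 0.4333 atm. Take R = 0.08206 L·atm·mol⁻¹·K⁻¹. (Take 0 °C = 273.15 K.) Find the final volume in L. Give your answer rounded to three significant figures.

V₃ ≈ 38.2 L

Convert: T₁ = 866.2 K.
Reversible adiabatic, γ = 7/5: T₂ = T₁·(P₂/P₁)^((γ−1)/γ) = 807.1 K; V₂ = V₁·(P₁/P₂)^(1/γ) = 26.18 L.
T constant ⇒ Boyle's law P V = const: T₃ = T₂; V₃ = V₂·(P₂/P₃) = 38.20 L.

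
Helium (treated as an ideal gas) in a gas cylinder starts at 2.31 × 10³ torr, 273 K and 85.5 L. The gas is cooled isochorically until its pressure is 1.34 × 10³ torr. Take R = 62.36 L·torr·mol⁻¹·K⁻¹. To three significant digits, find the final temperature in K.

V constant ⇒ P ∝ T: V₂ = V₁; T₂ = T₁·(P₂/P₁) = 158.4 K.

T₂ ≈ 158 K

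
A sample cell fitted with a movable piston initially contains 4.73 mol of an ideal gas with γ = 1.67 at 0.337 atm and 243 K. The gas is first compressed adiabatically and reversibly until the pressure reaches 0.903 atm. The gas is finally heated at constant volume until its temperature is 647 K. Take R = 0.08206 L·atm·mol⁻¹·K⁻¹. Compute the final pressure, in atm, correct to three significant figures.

P₃ ≈ 1.62 atm

From PV = nRT: V₁ = nRT₁/P₁ = 279.9 L.
Adiabatic (γ = 1.67), T V^(γ−1) and P V^γ constant: T₂ = T₁·(P₂/P₁)^((γ−1)/γ) = 360.9 K; V₂ = V₁·(P₁/P₂)^(1/γ) = 155.1 L.
Isochoric, so P/T is constant: V₃ = V₂; P₃ = P₂·(T₃/T₂) = 1.619 atm.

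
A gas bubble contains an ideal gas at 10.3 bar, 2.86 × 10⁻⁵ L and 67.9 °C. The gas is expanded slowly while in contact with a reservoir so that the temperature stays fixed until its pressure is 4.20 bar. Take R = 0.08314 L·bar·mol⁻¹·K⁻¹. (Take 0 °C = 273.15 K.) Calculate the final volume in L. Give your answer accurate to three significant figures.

Convert: T₁ = 341.0 K.
Isothermal, so P V is constant: T₂ = T₁; V₂ = V₁·(P₁/P₂) = 7.014e-05 L.

V₂ ≈ 7.01e-05 L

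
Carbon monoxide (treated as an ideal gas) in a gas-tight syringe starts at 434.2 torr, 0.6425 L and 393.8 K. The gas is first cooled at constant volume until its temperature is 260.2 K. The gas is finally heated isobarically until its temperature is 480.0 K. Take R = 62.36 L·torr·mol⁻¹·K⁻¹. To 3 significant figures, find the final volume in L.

V₃ ≈ 1.19 L

Isochoric, so P/T is constant: V₂ = V₁; P₂ = P₁·(T₂/T₁) = 286.9 torr.
Isobaric, so V/T is constant: P₃ = P₂; V₃ = V₂·(T₃/T₂) = 1.185 L.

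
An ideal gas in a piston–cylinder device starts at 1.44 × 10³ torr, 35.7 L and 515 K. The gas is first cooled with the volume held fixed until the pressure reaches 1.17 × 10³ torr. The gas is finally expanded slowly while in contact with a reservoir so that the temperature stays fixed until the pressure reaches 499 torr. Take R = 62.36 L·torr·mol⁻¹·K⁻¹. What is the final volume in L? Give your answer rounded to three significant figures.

Isochoric, so P/T is constant: V₂ = V₁; T₂ = T₁·(P₂/P₁) = 418.4 K.
Isothermal, so P V is constant: T₃ = T₂; V₃ = V₂·(P₂/P₃) = 83.71 L.

V₃ ≈ 83.7 L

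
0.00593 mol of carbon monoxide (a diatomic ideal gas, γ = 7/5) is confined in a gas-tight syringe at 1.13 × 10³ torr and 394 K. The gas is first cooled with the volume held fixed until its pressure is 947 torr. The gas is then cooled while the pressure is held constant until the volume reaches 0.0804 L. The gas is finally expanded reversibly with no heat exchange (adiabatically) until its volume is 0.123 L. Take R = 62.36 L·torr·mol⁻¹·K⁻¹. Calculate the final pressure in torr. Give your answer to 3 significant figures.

From PV = nRT: V₁ = nRT₁/P₁ = 0.1289 L.
V constant ⇒ P ∝ T: V₂ = V₁; T₂ = T₁·(P₂/P₁) = 330.2 K.
P constant ⇒ V ∝ T: P₃ = P₂; T₃ = T₂·(V₃/V₂) = 205.9 K.
Adiabatic (γ = 7/5), T V^(γ−1) and P V^γ constant: T₄ = T₃·(V₃/V₄)^(γ−1) = 173.7 K; P₄ = P₃·(V₃/V₄)^γ = 522.2 torr.

P₄ ≈ 522 torr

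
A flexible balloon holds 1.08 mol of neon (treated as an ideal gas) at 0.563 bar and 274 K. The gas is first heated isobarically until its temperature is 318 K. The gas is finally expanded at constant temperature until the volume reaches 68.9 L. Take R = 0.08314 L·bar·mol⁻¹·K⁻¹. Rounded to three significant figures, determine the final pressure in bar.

From PV = nRT: V₁ = nRT₁/P₁ = 43.70 L.
P constant ⇒ V ∝ T: P₂ = P₁; V₂ = V₁·(T₂/T₁) = 50.72 L.
Isothermal, so P V is constant: T₃ = T₂; P₃ = P₂·(V₂/V₃) = 0.4144 bar.

P₃ ≈ 0.414 bar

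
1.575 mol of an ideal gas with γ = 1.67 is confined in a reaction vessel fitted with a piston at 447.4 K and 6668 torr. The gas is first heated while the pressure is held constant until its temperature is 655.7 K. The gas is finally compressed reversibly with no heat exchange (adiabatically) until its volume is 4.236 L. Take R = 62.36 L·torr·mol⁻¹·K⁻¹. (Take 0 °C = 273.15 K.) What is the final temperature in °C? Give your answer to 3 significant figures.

T₃ ≈ 866 °C

From PV = nRT: V₁ = nRT₁/P₁ = 6.590 L.
P constant ⇒ V ∝ T: P₂ = P₁; V₂ = V₁·(T₂/T₁) = 9.658 L.
Adiabatic (γ = 1.67), T V^(γ−1) and P V^γ constant: T₃ = T₂·(V₂/V₃)^(γ−1) = 1139 K; P₃ = P₂·(V₂/V₃)^γ = 2.641e+04 torr.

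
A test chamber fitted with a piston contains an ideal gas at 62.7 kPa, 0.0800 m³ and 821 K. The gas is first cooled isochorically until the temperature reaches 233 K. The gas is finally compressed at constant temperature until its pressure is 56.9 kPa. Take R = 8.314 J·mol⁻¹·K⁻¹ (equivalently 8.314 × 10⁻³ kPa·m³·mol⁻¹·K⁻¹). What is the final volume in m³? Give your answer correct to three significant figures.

V constant ⇒ P ∝ T: V₂ = V₁; P₂ = P₁·(T₂/T₁) = 17.79 kPa.
Isothermal, so P V is constant: T₃ = T₂; V₃ = V₂·(P₂/P₃) = 0.02502 m³.

V₃ ≈ 0.0250 m³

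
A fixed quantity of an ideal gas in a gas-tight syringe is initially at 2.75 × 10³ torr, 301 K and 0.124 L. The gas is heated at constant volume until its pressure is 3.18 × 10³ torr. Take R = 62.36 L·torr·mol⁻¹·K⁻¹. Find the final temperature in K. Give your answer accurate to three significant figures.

T₂ ≈ 348 K

V constant ⇒ P ∝ T: V₂ = V₁; T₂ = T₁·(P₂/P₁) = 348.1 K.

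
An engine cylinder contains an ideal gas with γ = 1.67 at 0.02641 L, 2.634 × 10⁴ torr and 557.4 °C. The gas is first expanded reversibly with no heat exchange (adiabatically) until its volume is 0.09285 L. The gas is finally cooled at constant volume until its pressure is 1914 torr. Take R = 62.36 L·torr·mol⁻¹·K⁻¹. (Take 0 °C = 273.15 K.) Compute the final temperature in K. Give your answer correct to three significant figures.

T₃ ≈ 212 K

Convert: T₁ = 830.5 K.
Reversible adiabatic, γ = 1.67: T₂ = T₁·(V₁/V₂)^(γ−1) = 357.7 K; P₂ = P₁·(V₁/V₂)^γ = 3227 torr.
Isochoric, so P/T is constant: V₃ = V₂; T₃ = T₂·(P₃/P₂) = 212.2 K.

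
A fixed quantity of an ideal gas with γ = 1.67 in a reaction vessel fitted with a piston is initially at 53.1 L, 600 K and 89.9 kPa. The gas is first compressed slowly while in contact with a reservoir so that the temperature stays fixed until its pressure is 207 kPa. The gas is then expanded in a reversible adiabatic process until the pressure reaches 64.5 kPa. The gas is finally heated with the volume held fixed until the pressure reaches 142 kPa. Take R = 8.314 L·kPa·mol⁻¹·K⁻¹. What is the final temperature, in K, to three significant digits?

T₄ ≈ 827 K

T constant ⇒ Boyle's law P V = const: T₂ = T₁; V₂ = V₁·(P₁/P₂) = 23.06 L.
Adiabatic (γ = 1.67), T V^(γ−1) and P V^γ constant: T₃ = T₂·(P₃/P₂)^((γ−1)/γ) = 375.8 K; V₃ = V₂·(P₂/P₃)^(1/γ) = 46.36 L.
Isochoric, so P/T is constant: V₄ = V₃; T₄ = T₃·(P₄/P₃) = 827.4 K.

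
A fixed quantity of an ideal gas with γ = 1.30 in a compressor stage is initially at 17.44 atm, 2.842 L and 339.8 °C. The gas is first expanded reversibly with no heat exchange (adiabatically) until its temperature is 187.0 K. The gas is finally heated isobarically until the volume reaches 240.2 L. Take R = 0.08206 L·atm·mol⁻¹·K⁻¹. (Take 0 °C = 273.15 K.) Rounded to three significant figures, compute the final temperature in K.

T₃ ≈ 302 K

Convert: T₁ = 613.0 K.
Reversible adiabatic, γ = 1.30: P₂ = P₁·(T₂/T₁)^(γ/(γ−1)) = 0.1017 atm; V₂ = V₁·(T₁/T₂)^(1/(γ−1)) = 148.7 L.
P constant ⇒ V ∝ T: P₃ = P₂; T₃ = T₂·(V₃/V₂) = 302.1 K.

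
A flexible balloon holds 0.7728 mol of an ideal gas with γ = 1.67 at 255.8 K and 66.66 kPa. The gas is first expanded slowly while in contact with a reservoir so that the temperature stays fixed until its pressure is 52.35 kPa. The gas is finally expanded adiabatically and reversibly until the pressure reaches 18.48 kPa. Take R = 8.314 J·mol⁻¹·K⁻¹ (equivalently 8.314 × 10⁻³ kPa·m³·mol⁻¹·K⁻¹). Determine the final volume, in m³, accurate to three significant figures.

From PV = nRT: V₁ = nRT₁/P₁ = 0.02466 m³.
T constant ⇒ Boyle's law P V = const: T₂ = T₁; V₂ = V₁·(P₁/P₂) = 0.03140 m³.
Reversible adiabatic, γ = 1.67: T₃ = T₂·(P₃/P₂)^((γ−1)/γ) = 168.5 K; V₃ = V₂·(P₂/P₃)^(1/γ) = 0.05857 m³.

V₃ ≈ 0.0586 m³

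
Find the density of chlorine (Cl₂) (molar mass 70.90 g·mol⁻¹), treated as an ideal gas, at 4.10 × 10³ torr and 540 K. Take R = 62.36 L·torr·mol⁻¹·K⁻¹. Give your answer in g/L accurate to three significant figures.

ρ = PM/(RT) = (4.10e+03 × 70.90) / (62.36 × 540.0)

ρ ≈ 8.63 g/L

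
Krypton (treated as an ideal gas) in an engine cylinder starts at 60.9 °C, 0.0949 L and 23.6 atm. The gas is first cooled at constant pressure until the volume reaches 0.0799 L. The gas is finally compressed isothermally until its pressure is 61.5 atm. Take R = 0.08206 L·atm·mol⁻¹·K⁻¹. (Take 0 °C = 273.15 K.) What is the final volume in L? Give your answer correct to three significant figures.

V₃ ≈ 0.0307 L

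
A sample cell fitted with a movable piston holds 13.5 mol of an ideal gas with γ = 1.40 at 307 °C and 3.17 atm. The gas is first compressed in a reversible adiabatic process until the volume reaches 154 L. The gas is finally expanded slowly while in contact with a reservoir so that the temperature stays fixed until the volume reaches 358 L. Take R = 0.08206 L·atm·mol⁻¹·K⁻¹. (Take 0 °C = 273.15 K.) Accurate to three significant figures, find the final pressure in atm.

P₃ ≈ 2.00 atm

Convert: T₁ = 580.1 K.
From PV = nRT: V₁ = nRT₁/P₁ = 202.7 L.
Adiabatic (γ = 1.40), T V^(γ−1) and P V^γ constant: T₂ = T₁·(V₁/V₂)^(γ−1) = 647.6 K; P₂ = P₁·(V₁/V₂)^γ = 4.659 atm.
T constant ⇒ Boyle's law P V = const: T₃ = T₂; P₃ = P₂·(V₂/V₃) = 2.004 atm.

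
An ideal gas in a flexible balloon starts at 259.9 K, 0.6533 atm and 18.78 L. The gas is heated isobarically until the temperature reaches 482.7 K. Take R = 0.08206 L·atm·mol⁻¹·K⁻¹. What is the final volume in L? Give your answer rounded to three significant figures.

V₂ ≈ 34.9 L

Isobaric, so V/T is constant: P₂ = P₁; V₂ = V₁·(T₂/T₁) = 34.88 L.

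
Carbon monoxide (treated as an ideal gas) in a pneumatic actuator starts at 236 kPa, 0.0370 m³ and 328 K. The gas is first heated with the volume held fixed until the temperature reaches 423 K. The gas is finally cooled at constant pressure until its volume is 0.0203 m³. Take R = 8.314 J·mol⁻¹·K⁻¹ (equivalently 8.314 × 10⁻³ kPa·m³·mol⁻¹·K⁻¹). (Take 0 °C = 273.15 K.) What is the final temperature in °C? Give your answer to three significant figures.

T₃ ≈ -41.1 °C

Isochoric, so P/T is constant: V₂ = V₁; P₂ = P₁·(T₂/T₁) = 304.4 kPa.
Isobaric, so V/T is constant: P₃ = P₂; T₃ = T₂·(V₃/V₂) = 232.1 K.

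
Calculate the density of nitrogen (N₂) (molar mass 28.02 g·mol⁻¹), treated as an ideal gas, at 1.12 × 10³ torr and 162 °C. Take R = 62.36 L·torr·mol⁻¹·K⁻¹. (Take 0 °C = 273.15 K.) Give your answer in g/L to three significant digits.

ρ ≈ 1.16 g/L

ρ = PM/(RT) = (1.12e+03 × 28.02) / (62.36 × 435.1)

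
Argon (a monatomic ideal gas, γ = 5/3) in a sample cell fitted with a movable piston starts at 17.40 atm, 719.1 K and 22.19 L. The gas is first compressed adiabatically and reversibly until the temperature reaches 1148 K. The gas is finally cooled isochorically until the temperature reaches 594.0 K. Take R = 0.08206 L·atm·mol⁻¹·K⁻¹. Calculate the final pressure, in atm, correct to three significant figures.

P₃ ≈ 29.0 atm

Reversible adiabatic, γ = 5/3: P₂ = P₁·(T₂/T₁)^(γ/(γ−1)) = 56.03 atm; V₂ = V₁·(T₁/T₂)^(1/(γ−1)) = 11.00 L.
V constant ⇒ P ∝ T: V₃ = V₂; P₃ = P₂·(T₃/T₂) = 28.99 atm.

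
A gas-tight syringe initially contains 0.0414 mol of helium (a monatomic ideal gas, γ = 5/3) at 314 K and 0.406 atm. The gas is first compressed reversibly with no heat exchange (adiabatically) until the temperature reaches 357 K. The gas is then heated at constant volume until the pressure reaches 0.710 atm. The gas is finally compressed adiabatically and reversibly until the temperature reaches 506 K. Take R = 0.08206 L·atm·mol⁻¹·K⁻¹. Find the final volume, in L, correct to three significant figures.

From PV = nRT: V₁ = nRT₁/P₁ = 2.627 L.
Reversible adiabatic, γ = 5/3: P₂ = P₁·(T₂/T₁)^(γ/(γ−1)) = 0.5596 atm; V₂ = V₁·(T₁/T₂)^(1/(γ−1)) = 2.167 L.
V constant ⇒ P ∝ T: V₃ = V₂; T₃ = T₂·(P₃/P₂) = 453.0 K.
Reversible adiabatic, γ = 5/3: P₄ = P₃·(T₄/T₃)^(γ/(γ−1)) = 0.9365 atm; V₄ = V₃·(T₃/T₄)^(1/(γ−1)) = 1.836 L.

V₄ ≈ 1.84 L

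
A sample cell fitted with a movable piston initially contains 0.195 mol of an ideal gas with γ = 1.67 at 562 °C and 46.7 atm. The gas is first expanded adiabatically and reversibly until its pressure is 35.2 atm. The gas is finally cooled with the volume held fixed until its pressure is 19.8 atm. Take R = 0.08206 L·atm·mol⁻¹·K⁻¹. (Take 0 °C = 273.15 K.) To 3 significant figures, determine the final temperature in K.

T₃ ≈ 419 K

Convert: T₁ = 835.1 K.
From PV = nRT: V₁ = nRT₁/P₁ = 0.2862 L.
Reversible adiabatic, γ = 1.67: T₂ = T₁·(P₂/P₁)^((γ−1)/γ) = 745.6 K; V₂ = V₁·(P₁/P₂)^(1/γ) = 0.3389 L.
V constant ⇒ P ∝ T: V₃ = V₂; T₃ = T₂·(P₃/P₂) = 419.4 K.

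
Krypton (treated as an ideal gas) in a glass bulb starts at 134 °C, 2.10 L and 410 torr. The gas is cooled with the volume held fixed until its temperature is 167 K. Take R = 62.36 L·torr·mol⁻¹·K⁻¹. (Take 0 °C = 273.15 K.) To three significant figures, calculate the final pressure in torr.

P₂ ≈ 168 torr

Convert: T₁ = 407.1 K.
Isochoric, so P/T is constant: V₂ = V₁; P₂ = P₁·(T₂/T₁) = 168.2 torr.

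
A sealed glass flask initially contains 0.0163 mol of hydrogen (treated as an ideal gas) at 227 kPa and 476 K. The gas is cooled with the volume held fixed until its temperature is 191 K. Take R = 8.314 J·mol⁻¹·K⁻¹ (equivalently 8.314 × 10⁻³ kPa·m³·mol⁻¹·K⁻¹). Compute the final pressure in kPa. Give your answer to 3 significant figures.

P₂ ≈ 91.1 kPa

From PV = nRT: V₁ = nRT₁/P₁ = 0.0002842 m³.
Isochoric, so P/T is constant: V₂ = V₁; P₂ = P₁·(T₂/T₁) = 91.09 kPa.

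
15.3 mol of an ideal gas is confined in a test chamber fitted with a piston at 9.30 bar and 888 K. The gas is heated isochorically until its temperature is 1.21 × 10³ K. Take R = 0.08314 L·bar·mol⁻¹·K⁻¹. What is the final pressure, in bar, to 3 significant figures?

From PV = nRT: V₁ = nRT₁/P₁ = 121.5 L.
Isochoric, so P/T is constant: V₂ = V₁; P₂ = P₁·(T₂/T₁) = 12.67 bar.

P₂ ≈ 12.7 bar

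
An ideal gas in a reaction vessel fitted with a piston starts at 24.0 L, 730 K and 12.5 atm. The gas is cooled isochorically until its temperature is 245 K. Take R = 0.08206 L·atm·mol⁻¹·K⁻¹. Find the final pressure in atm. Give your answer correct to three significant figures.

P₂ ≈ 4.20 atm

Isochoric, so P/T is constant: V₂ = V₁; P₂ = P₁·(T₂/T₁) = 4.195 atm.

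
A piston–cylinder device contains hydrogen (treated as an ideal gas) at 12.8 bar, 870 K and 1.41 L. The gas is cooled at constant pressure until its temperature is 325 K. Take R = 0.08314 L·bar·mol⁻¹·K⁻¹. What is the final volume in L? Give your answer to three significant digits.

V₂ ≈ 0.527 L

Isobaric, so V/T is constant: P₂ = P₁; V₂ = V₁·(T₂/T₁) = 0.5267 L.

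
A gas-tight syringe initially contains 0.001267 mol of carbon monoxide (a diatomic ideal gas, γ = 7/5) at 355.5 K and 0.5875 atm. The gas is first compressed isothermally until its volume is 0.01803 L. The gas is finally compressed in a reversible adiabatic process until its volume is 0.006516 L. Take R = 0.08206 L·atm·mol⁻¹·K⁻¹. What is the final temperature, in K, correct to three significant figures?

From PV = nRT: V₁ = nRT₁/P₁ = 0.06291 L.
Isothermal, so P V is constant: T₂ = T₁; P₂ = P₁·(V₁/V₂) = 2.050 atm.
Adiabatic (γ = 7/5), T V^(γ−1) and P V^γ constant: T₃ = T₂·(V₂/V₃)^(γ−1) = 534.1 K; P₃ = P₂·(V₂/V₃)^γ = 8.523 atm.

T₃ ≈ 534 K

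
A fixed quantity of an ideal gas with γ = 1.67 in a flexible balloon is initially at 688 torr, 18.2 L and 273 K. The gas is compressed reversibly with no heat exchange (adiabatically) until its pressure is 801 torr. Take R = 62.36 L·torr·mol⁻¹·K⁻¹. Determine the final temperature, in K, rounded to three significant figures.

Reversible adiabatic, γ = 1.67: T₂ = T₁·(P₂/P₁)^((γ−1)/γ) = 290.2 K; V₂ = V₁·(P₁/P₂)^(1/γ) = 16.62 L.

T₂ ≈ 290 K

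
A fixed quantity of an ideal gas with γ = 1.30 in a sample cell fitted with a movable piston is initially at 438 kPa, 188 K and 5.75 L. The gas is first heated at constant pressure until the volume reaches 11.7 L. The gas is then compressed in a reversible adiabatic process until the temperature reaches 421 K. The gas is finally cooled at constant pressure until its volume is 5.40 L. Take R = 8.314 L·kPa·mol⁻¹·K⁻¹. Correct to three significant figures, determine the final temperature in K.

P constant ⇒ V ∝ T: P₂ = P₁; T₂ = T₁·(V₂/V₁) = 382.5 K.
Adiabatic (γ = 1.30), T V^(γ−1) and P V^γ constant: P₃ = P₂·(T₃/T₂)^(γ/(γ−1)) = 663.4 kPa; V₃ = V₂·(T₂/T₃)^(1/(γ−1)) = 8.502 L.
P constant ⇒ V ∝ T: P₄ = P₃; T₄ = T₃·(V₄/V₃) = 267.4 K.

T₄ ≈ 267 K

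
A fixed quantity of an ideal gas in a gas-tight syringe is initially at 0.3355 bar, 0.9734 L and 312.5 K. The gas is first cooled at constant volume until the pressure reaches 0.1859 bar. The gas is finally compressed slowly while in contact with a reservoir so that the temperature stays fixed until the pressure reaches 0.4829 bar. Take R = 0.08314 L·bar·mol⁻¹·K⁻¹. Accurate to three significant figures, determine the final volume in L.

V constant ⇒ P ∝ T: V₂ = V₁; T₂ = T₁·(P₂/P₁) = 173.2 K.
Isothermal, so P V is constant: T₃ = T₂; V₃ = V₂·(P₂/P₃) = 0.3747 L.

V₃ ≈ 0.375 L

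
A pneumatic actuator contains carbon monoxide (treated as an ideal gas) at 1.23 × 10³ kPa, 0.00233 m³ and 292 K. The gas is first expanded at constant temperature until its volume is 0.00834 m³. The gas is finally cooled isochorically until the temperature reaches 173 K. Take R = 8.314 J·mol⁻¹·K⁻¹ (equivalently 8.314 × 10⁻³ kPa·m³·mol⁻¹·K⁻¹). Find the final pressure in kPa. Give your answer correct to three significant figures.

P₃ ≈ 204 kPa

T constant ⇒ Boyle's law P V = const: T₂ = T₁; P₂ = P₁·(V₁/V₂) = 343.6 kPa.
Isochoric, so P/T is constant: V₃ = V₂; P₃ = P₂·(T₃/T₂) = 203.6 kPa.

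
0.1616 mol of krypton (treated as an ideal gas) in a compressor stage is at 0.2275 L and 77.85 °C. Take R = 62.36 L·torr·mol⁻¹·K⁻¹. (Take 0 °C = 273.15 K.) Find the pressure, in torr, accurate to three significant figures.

P ≈ 1.55e+04 torr

Convert: T = 351.00 K.
PV = nRT ⇒ P = nRT/V = (0.1616 × 62.36 × 351.00) / 0.2275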